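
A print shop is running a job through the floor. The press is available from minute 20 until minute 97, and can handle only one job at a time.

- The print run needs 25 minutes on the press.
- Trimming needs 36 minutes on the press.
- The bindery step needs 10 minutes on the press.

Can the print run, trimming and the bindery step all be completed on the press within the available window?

The press window is 97 − 20 = 77 minutes.
Running back to back, the jobs need 25 + 36 + 10 = 71 minutes on the press.
Since 71 ≤ 77, they fit within the window.

Yes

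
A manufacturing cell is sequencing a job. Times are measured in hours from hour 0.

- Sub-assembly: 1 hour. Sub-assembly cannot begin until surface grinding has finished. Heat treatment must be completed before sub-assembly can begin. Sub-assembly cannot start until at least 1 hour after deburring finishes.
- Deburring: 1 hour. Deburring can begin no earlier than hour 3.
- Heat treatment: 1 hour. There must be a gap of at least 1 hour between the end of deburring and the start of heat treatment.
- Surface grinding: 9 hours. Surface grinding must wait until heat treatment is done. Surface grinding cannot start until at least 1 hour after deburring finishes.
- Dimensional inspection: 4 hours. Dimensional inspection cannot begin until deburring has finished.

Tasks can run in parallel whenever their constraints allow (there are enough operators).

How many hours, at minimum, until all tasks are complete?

Deburring waits on its own release at hour 3, so it starts at hour 3 and finishes at 3 + 1 = hour 4.
Dimensional inspection waits on deburring (finishes hour 4), so it starts at hour 4 and finishes at 4 + 4 = hour 8.
Heat treatment waits on deburring (finishes hour 4, plus 1-hour gap → hour 5), so it starts at hour 5 and finishes at 5 + 1 = hour 6.
Surface grinding cannot start until heat treatment (finishes hour 6); deburring (finishes hour 4, plus 1-hour gap → hour 5). The controlling bound is hour 6, so surface grinding finishes at 6 + 9 = hour 15.
Sub-assembly needs all of surface grinding (finishes hour 15); heat treatment (finishes hour 6); deburring (finishes hour 4, plus 1-hour gap → hour 5). That puts its earliest start at hour 15; it finishes at 15 + 1 = hour 16.
All tasks are finished once the last one completes. Finish times: Deburring at 4, Heat treatment at 6, Surface grinding at 15, Dimensional inspection at 8, Sub-assembly at 16. The latest is hour 16.

16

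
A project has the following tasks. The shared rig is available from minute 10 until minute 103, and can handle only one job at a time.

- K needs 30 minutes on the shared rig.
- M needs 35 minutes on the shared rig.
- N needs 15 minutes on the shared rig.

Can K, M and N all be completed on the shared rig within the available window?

Yes

The shared rig window is 103 − 10 = 93 minutes.
Running back to back, the jobs need 30 + 35 + 15 = 80 minutes on the shared rig.
Since 80 ≤ 93, they fit within the window.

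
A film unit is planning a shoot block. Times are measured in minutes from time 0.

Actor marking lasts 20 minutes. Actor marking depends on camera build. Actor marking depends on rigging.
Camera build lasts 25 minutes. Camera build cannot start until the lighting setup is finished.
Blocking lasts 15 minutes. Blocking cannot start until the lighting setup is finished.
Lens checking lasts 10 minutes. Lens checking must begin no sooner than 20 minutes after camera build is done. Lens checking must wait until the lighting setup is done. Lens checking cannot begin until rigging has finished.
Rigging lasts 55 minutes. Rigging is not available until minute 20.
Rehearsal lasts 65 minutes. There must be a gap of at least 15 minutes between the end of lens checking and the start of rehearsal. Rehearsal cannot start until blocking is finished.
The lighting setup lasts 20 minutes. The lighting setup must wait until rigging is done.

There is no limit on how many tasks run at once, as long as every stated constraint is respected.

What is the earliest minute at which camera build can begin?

Rigging cannot begin until its own release at minute 20. It runs from minute 20 to 20 + 55 = minute 75.
The lighting setup cannot begin until rigging (finishes minute 75). It runs from minute 75 to 75 + 20 = minute 95.
Camera build waits on the lighting setup (finishes minute 95), so the earliest it can start is minute 95.

95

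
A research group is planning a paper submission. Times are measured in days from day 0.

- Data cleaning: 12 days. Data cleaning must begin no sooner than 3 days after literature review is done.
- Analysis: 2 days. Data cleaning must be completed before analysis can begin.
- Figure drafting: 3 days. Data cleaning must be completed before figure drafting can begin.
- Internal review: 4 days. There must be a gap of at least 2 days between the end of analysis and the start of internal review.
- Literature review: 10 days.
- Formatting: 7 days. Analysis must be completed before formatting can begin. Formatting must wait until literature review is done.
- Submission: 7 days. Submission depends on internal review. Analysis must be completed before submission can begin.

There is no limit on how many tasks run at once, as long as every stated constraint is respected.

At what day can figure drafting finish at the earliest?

28

Nothing blocks literature review, so it runs from day 0 to day 10.
After literature review (finishes day 10, plus 3-day gap → day 13), data cleaning can start at day 13 and finishes at day 25.
After data cleaning (finishes day 25), figure drafting can start at day 25 and finishes at day 28.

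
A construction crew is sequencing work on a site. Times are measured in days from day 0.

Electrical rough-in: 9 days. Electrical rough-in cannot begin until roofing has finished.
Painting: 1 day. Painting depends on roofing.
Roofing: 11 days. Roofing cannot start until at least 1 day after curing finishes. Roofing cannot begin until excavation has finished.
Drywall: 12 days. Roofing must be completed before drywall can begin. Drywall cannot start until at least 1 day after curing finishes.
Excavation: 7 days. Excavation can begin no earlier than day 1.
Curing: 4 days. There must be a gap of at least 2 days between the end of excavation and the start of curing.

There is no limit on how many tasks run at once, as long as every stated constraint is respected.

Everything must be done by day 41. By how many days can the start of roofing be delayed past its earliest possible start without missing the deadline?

Excavation cannot begin until its own release at day 1. It runs from day 1 to 1 + 7 = day 8.
After excavation (finishes day 8, plus 2-day gap → day 10), curing can start at day 10 and finishes at day 14.
Roofing cannot start until curing (finishes day 14, plus 1-day gap → day 15); excavation (finishes day 8). The controlling bound is day 15, so roofing finishes at 15 + 11 = day 26.

Working backward from the deadline:
To finish by day 41, electrical rough-in (duration 9) must start no later than day 32.
Drywall has no dependents, so it just needs to finish by day 41. Starting by 41 − 12 = day 29 achieves that.
To finish by day 41, painting (duration 1) must start no later than day 40.
Roofing feeds electrical rough-in (must start by day 32); drywall (must start by day 29); painting (must start by day 40). Taking the minimum, roofing must finish by day 29 and start by 29 − 11 = day 18.
So roofing can start as early as day 15 and as late as day 18, giving 18 − 15 = 3 days of slack.

3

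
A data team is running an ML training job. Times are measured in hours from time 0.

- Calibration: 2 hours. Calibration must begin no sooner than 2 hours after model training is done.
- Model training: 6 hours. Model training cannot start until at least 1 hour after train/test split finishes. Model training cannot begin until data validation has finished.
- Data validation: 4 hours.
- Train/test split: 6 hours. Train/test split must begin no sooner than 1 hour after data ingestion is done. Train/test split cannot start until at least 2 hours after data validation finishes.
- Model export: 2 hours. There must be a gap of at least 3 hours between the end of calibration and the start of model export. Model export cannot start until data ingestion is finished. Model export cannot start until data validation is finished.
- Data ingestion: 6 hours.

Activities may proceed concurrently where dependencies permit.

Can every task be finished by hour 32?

Nothing blocks data validation, so it runs from hour 0 to hour 4.
Data ingestion has no prerequisites, so it starts at hour 0 and finishes at hour 6.
Train/test split has to wait for data ingestion (finishes hour 6, plus 1-hour gap → hour 7); data validation (finishes hour 4, plus 2-hour gap → hour 6). The latest of these is hour 7, so train/test split runs hour 7 to 7 + 6 = hour 13.
Model training needs all of train/test split (finishes hour 13, plus 1-hour gap → hour 14); data validation (finishes hour 4). That puts its earliest start at hour 14; it finishes at 14 + 6 = hour 20.
Calibration waits on model training (finishes hour 20, plus 2-hour gap → hour 22), so it starts at hour 22 and finishes at 22 + 2 = hour 24.
For model export: calibration (finishes hour 24, plus 3-hour gap → hour 27); data ingestion (finishes hour 6); data validation (finishes hour 4). Taking the maximum gives a start of hour 27, and it finishes at 27 + 2 = hour 29.
Every task is finished by hour 29, which is no later than the deadline of 32, so the schedule is feasible.

Yes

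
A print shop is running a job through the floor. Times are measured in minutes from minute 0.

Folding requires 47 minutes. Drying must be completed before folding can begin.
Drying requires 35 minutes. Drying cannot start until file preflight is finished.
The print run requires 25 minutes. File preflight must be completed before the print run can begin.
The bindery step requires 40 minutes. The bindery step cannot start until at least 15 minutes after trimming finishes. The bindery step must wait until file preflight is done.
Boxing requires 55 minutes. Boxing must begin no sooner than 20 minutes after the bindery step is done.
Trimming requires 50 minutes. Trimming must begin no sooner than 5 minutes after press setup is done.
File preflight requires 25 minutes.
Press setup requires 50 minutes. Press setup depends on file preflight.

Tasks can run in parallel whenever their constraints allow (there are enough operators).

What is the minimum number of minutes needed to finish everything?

260

File preflight can start immediately at minute 0; it finishes at minute 25.
Drying cannot begin until file preflight (finishes minute 25). It runs from minute 25 to 25 + 35 = minute 60.
Folding waits on drying (finishes minute 60), so it starts at minute 60 and finishes at 60 + 47 = minute 107.
The print run waits on file preflight (finishes minute 25), so it starts at minute 25 and finishes at 25 + 25 = minute 50.
After file preflight (finishes minute 25), press setup can start at minute 25 and finishes at minute 75.
Trimming waits on press setup (finishes minute 75, plus 5-minute gap → minute 80), so it starts at minute 80 and finishes at 80 + 50 = minute 130.
The bindery step has to wait for trimming (finishes minute 130, plus 15-minute gap → minute 145); file preflight (finishes minute 25). The latest of these is minute 145, so the bindery step runs minute 145 to 145 + 40 = minute 185.
After the bindery step (finishes minute 185, plus 20-minute gap → minute 205), boxing can start at minute 205 and finishes at minute 260.
All tasks are finished once the last one completes. Finish times: File preflight at 25, Press setup at 75, The print run at 50, Drying at 60, Trimming at 130, Folding at 107, The bindery step at 185, Boxing at 260. The latest is minute 260.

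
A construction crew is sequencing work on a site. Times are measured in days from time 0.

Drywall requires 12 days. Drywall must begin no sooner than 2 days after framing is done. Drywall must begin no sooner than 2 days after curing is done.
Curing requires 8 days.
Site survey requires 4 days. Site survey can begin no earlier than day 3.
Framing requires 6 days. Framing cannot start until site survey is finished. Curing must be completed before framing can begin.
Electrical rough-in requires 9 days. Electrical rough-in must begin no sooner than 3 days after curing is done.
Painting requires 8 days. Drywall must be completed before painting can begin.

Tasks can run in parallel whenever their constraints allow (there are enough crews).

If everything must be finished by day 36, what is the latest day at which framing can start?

Nothing follows painting; the deadline of day 36 is its only limit. It must start by 36 − 8 = day 28.
Drywall feeds into painting (must start by day 28); so drywall must finish by day 28 and therefore start by day 16.
Framing feeds into drywall (must start by day 16, minus 2-day gap → day 14); so framing must finish by day 14 and therefore start by day 8.

8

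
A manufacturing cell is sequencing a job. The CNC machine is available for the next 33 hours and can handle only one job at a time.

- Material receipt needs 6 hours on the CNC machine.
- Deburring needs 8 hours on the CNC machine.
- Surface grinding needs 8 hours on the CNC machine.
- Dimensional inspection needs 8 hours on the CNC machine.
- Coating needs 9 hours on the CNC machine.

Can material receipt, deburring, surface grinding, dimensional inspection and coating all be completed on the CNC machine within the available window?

No

Running back to back, the jobs need 6 + 8 + 8 + 8 + 9 = 39 hours on the CNC machine.
Since 39 > 33, they cannot all fit.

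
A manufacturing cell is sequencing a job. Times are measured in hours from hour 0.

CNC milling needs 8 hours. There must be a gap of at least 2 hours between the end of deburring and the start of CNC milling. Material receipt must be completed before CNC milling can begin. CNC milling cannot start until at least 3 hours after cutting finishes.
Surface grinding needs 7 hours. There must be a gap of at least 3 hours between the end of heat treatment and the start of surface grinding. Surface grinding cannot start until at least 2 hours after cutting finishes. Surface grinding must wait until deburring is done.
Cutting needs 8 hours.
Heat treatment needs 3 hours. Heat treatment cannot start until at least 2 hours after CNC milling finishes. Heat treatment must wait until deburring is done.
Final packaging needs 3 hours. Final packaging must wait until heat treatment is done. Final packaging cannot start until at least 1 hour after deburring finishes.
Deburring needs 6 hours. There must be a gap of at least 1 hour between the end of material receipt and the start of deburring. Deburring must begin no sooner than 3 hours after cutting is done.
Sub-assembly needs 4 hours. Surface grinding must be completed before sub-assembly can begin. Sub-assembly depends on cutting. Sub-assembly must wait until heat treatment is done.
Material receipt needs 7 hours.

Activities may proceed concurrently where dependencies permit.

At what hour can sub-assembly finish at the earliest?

46

Nothing blocks cutting, so it runs from hour 0 to hour 8.
Material receipt has no prerequisites, so it starts at hour 0 and finishes at hour 7.
Deburring has to wait for material receipt (finishes hour 7, plus 1-hour gap → hour 8); cutting (finishes hour 8, plus 3-hour gap → hour 11). The latest of these is hour 11, so deburring runs hour 11 to 11 + 6 = hour 17.
CNC milling needs all of deburring (finishes hour 17, plus 2-hour gap → hour 19); material receipt (finishes hour 7); cutting (finishes hour 8, plus 3-hour gap → hour 11). That puts its earliest start at hour 19; it finishes at 19 + 8 = hour 27.
Heat treatment needs all of CNC milling (finishes hour 27, plus 2-hour gap → hour 29); deburring (finishes hour 17). That puts its earliest start at hour 29; it finishes at 29 + 3 = hour 32.
Surface grinding has to wait for heat treatment (finishes hour 32, plus 3-hour gap → hour 35); cutting (finishes hour 8, plus 2-hour gap → hour 10); deburring (finishes hour 17). The latest of these is hour 35, so surface grinding runs hour 35 to 35 + 7 = hour 42.
For sub-assembly: surface grinding (finishes hour 42); cutting (finishes hour 8); heat treatment (finishes hour 32). Taking the maximum gives a start of hour 42, and it finishes at 42 + 4 = hour 46.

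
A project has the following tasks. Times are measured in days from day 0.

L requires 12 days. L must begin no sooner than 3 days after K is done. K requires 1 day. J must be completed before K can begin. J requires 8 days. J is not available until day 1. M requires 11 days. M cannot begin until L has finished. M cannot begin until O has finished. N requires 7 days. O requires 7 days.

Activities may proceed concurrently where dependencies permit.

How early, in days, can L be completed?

After its own release at day 1, J can start at day 1 and finishes at day 9.
K waits on J (finishes day 9), so it starts at day 9 and finishes at 9 + 1 = day 10.
After K (finishes day 10, plus 3-day gap → day 13), L can start at day 13 and finishes at day 25.

25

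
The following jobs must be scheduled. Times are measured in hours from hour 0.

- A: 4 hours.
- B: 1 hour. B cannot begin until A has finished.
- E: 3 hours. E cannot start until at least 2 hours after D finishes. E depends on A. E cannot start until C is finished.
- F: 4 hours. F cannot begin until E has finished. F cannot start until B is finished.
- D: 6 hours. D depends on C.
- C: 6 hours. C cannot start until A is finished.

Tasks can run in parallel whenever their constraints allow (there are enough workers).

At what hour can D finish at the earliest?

A can start immediately at hour 0; it finishes at hour 4.
After A (finishes hour 4), C can start at hour 4 and finishes at hour 10.
D cannot begin until C (finishes hour 10). It runs from hour 10 to 10 + 6 = hour 16.

16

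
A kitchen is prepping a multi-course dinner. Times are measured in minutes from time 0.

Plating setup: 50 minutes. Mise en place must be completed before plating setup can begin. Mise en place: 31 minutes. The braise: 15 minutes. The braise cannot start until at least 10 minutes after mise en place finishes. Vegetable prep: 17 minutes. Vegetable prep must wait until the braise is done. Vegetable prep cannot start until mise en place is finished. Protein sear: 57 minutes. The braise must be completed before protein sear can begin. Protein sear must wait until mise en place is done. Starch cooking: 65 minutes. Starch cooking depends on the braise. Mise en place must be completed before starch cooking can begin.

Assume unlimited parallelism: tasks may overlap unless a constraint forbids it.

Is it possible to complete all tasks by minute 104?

No

Nothing blocks mise en place, so it runs from minute 0 to minute 31.
Plating setup waits on mise en place (finishes minute 31), so it starts at minute 31 and finishes at 31 + 50 = minute 81.
The braise cannot begin until mise en place (finishes minute 31, plus 10-minute gap → minute 41). It runs from minute 41 to 41 + 15 = minute 56.
For starch cooking: the braise (finishes minute 56); mise en place (finishes minute 31). Taking the maximum gives a start of minute 56, and it finishes at 56 + 65 = minute 121.
For vegetable prep: the braise (finishes minute 56); mise en place (finishes minute 31). Taking the maximum gives a start of minute 56, and it finishes at 56 + 17 = minute 73.
Protein sear cannot start until the braise (finishes minute 56); mise en place (finishes minute 31). The controlling bound is minute 56, so protein sear finishes at 56 + 57 = minute 113.
The earliest everything can be done is minute 121, which is after the deadline of 104, so it is not possible.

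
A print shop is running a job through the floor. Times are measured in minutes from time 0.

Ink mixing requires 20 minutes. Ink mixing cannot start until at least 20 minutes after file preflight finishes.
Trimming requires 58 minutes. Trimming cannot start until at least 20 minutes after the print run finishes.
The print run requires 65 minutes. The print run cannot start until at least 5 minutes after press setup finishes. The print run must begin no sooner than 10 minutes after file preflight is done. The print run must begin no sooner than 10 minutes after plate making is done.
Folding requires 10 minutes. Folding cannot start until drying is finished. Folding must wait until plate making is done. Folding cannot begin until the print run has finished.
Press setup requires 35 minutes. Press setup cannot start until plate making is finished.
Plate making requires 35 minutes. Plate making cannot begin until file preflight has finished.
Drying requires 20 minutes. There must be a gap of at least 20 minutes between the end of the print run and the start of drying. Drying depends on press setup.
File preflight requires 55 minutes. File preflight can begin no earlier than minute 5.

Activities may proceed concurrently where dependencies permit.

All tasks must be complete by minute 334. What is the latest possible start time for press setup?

Nothing follows folding; the deadline of minute 334 is its only limit. It must start by 334 − 10 = minute 324.
Since folding (must start by minute 324) depends on it, drying must finish by minute 324. Backing off its 20-minute duration gives a latest start of minute 304.
Trimming has no dependents, so it just needs to finish by minute 334. Starting by 334 − 58 = minute 276 achieves that.
The print run must finish in time for drying (must start by minute 304, minus 20-minute gap → minute 284); trimming (must start by minute 276, minus 20-minute gap → minute 256); folding (must start by minute 324). The tightest is minute 256, so the print run must start by 256 − 65 = minute 191.
For press setup: the print run (must start by minute 191, minus 5-minute gap → minute 186); drying (must start by minute 304). The most restrictive is minute 186; with a 35-minute duration, press setup must start by minute 151.

151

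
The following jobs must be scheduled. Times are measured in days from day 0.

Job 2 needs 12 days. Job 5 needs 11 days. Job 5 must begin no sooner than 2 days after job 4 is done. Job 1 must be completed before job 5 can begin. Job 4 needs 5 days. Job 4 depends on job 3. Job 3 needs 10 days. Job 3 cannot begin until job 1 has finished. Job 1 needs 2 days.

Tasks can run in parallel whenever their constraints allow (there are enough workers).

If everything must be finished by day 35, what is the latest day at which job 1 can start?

5

Nothing follows job 5; the deadline of day 35 is its only limit. It must start by 35 − 11 = day 24.
Job 4 feeds into job 5 (must start by day 24, minus 2-day gap → day 22); so job 4 must finish by day 22 and therefore start by day 17.
Since job 4 (must start by day 17) depends on it, job 3 must finish by day 17. Backing off its 10-day duration gives a latest start of day 7.
Job 1 must finish in time for job 3 (must start by day 7); job 5 (must start by day 24). The tightest is day 7, so job 1 must start by 7 − 2 = day 5.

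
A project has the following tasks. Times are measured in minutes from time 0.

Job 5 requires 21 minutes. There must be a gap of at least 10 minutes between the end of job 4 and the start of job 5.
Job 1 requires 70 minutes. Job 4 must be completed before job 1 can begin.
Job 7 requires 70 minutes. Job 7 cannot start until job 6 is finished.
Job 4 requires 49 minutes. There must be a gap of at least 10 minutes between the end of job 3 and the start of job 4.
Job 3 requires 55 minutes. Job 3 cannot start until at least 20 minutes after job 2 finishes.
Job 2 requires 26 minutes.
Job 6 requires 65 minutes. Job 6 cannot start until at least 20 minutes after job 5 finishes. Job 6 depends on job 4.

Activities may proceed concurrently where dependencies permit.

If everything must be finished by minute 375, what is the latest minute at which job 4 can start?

140

Job 1 has no dependents, so it just needs to finish by minute 375. Starting by 375 − 70 = minute 305 achieves that.
Job 7 has no dependents, so it just needs to finish by minute 375. Starting by 375 − 70 = minute 305 achieves that.
Since job 7 (must start by minute 305) depends on it, job 6 must finish by minute 305. Backing off its 65-minute duration gives a latest start of minute 240.
Job 5 feeds into job 6 (must start by minute 240, minus 20-minute gap → minute 220); so job 5 must finish by minute 220 and therefore start by minute 199.
Job 4 feeds job 1 (must start by minute 305); job 5 (must start by minute 199, minus 10-minute gap → minute 189); job 6 (must start by minute 240). Taking the minimum, job 4 must finish by minute 189 and start by 189 − 49 = minute 140.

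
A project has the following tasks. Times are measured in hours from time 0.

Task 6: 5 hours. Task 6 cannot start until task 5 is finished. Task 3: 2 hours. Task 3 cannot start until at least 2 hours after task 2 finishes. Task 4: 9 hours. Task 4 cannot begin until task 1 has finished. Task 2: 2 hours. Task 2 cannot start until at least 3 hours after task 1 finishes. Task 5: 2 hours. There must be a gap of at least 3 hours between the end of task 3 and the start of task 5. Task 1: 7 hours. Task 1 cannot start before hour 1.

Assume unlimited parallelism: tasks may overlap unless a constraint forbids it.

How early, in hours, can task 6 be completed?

27

After its own release at hour 1, task 1 can start at hour 1 and finishes at hour 8.
Task 2 cannot begin until task 1 (finishes hour 8, plus 3-hour gap → hour 11). It runs from hour 11 to 11 + 2 = hour 13.
After task 2 (finishes hour 13, plus 2-hour gap → hour 15), task 3 can start at hour 15 and finishes at hour 17.
Task 5 cannot begin until task 3 (finishes hour 17, plus 3-hour gap → hour 20). It runs from hour 20 to 20 + 2 = hour 22.
Task 6 waits on task 5 (finishes hour 22), so it starts at hour 22 and finishes at 22 + 5 = hour 27.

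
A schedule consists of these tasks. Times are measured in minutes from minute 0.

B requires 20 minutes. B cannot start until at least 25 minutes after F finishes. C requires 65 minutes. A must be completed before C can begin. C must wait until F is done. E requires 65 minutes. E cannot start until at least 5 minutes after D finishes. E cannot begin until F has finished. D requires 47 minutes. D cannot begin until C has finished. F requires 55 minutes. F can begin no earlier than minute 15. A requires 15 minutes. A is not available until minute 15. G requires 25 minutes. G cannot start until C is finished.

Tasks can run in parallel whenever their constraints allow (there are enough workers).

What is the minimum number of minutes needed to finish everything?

252

F cannot begin until its own release at minute 15. It runs from minute 15 to 15 + 55 = minute 70.
B waits on F (finishes minute 70, plus 25-minute gap → minute 95), so it starts at minute 95 and finishes at 95 + 20 = minute 115.
A cannot begin until its own release at minute 15. It runs from minute 15 to 15 + 15 = minute 30.
C needs all of A (finishes minute 30); F (finishes minute 70). That puts its earliest start at minute 70; it finishes at 70 + 65 = minute 135.
After C (finishes minute 135), G can start at minute 135 and finishes at minute 160.
After C (finishes minute 135), D can start at minute 135 and finishes at minute 182.
E cannot start until D (finishes minute 182, plus 5-minute gap → minute 187); F (finishes minute 70). The controlling bound is minute 187, so E finishes at 187 + 65 = minute 252.
All tasks are finished once the last one completes. Finish times: A at 30, B at 115, C at 135, D at 182, E at 252, F at 70, G at 160. The latest is minute 252.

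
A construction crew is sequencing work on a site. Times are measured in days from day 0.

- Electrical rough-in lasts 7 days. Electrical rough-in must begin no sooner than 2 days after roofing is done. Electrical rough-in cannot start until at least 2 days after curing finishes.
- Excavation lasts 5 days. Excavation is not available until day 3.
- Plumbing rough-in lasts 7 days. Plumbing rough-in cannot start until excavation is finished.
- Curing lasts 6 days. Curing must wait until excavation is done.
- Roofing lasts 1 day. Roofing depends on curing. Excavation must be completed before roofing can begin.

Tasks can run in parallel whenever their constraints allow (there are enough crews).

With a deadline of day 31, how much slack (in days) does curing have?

Excavation waits on its own release at day 3, so it starts at day 3 and finishes at 3 + 5 = day 8.
Curing waits on excavation (finishes day 8), so it starts at day 8 and finishes at 8 + 6 = day 14.

Working backward from the deadline:
To finish by day 31, electrical rough-in (duration 7) must start no later than day 24.
Roofing has to be done before electrical rough-in (must start by day 24, minus 2-day gap → day 22). That means finishing by day 22, i.e. starting by 22 − 1 = day 21.
Curing feeds roofing (must start by day 21); electrical rough-in (must start by day 24, minus 2-day gap → day 22). Taking the minimum, curing must finish by day 21 and start by 21 − 6 = day 15.
So curing can start as early as day 8 and as late as day 15, giving 15 − 8 = 7 days of slack.

7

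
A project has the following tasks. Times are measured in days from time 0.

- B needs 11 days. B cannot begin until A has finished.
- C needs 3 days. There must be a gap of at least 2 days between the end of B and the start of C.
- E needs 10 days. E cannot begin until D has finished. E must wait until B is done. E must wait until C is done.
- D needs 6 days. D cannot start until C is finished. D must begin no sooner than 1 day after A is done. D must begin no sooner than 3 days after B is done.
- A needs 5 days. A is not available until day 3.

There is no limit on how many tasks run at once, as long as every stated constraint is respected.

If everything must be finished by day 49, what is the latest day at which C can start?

30

Nothing follows E; the deadline of day 49 is its only limit. It must start by 49 − 10 = day 39.
D must finish before E (must start by day 39). With a 6-day duration, D must start by 39 − 6 = day 33.
For C: D (must start by day 33); E (must start by day 39). The most restrictive is day 33; with a 3-day duration, C must start by day 30.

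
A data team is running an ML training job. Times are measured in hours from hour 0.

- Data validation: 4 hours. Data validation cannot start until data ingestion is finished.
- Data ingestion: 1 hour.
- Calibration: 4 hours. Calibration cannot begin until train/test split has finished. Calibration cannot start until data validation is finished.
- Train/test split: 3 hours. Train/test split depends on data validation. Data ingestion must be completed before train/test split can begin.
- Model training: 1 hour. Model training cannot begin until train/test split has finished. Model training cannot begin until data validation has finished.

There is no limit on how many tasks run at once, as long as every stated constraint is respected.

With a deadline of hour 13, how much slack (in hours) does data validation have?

Data ingestion can start immediately at hour 0; it finishes at hour 1.
Data validation waits on data ingestion (finishes hour 1), so it starts at hour 1 and finishes at 1 + 4 = hour 5.

Working backward from the deadline:
Model training has no dependents, so it just needs to finish by hour 13. Starting by 13 − 1 = hour 12 achieves that.
Calibration has no dependents, so it just needs to finish by hour 13. Starting by 13 − 4 = hour 9 achieves that.
Train/test split has several dependents: model training (must start by hour 12); calibration (must start by hour 9). The earliest of those limits is hour 9, so train/test split must start by 9 − 3 = hour 6.
Data validation has several dependents: train/test split (must start by hour 6); model training (must start by hour 12); calibration (must start by hour 9). The earliest of those limits is hour 6, so data validation must start by 6 − 4 = hour 2.
So data validation can start as early as hour 1 and as late as hour 2, giving 2 − 1 = 1 hour of slack.

1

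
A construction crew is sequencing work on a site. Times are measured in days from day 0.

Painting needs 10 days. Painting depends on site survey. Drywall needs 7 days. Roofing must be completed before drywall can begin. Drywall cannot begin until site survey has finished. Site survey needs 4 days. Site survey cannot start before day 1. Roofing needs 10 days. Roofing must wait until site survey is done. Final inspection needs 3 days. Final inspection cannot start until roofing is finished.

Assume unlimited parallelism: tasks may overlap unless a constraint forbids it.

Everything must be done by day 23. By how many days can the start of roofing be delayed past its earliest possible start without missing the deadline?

Site survey waits on its own release at day 1, so it starts at day 1 and finishes at 1 + 4 = day 5.
Roofing cannot begin until site survey (finishes day 5). It runs from day 5 to 5 + 10 = day 15.

Working backward from the deadline:
Nothing follows drywall; the deadline of day 23 is its only limit. It must start by 23 − 7 = day 16.
Nothing follows final inspection; the deadline of day 23 is its only limit. It must start by 23 − 3 = day 20.
Roofing must finish in time for drywall (must start by day 16); final inspection (must start by day 20). The tightest is day 16, so roofing must start by 16 − 10 = day 6.
So roofing can start as early as day 5 and as late as day 6, giving 6 − 5 = 1 day of slack.

1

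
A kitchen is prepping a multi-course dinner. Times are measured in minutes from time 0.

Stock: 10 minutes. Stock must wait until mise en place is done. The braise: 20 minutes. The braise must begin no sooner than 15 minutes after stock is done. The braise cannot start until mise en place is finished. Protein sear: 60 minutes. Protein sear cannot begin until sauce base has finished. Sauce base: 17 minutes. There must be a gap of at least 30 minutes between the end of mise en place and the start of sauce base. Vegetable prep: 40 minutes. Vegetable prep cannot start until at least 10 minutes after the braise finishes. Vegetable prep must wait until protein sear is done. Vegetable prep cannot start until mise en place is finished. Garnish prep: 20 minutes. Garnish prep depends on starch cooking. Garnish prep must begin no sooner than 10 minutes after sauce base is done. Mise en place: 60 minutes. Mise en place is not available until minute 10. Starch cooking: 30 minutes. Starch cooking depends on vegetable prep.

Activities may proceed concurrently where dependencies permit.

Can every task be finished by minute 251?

Mise en place cannot begin until its own release at minute 10. It runs from minute 10 to 10 + 60 = minute 70.
Sauce base cannot begin until mise en place (finishes minute 70, plus 30-minute gap → minute 100). It runs from minute 100 to 100 + 17 = minute 117.
Protein sear cannot begin until sauce base (finishes minute 117). It runs from minute 117 to 117 + 60 = minute 177.
Stock cannot begin until mise en place (finishes minute 70). It runs from minute 70 to 70 + 10 = minute 80.
The braise needs all of stock (finishes minute 80, plus 15-minute gap → minute 95); mise en place (finishes minute 70). That puts its earliest start at minute 95; it finishes at 95 + 20 = minute 115.
Vegetable prep needs all of the braise (finishes minute 115, plus 10-minute gap → minute 125); protein sear (finishes minute 177); mise en place (finishes minute 70). That puts its earliest start at minute 177; it finishes at 177 + 40 = minute 217.
Starch cooking cannot begin until vegetable prep (finishes minute 217). It runs from minute 217 to 217 + 30 = minute 247.
Garnish prep needs all of starch cooking (finishes minute 247); sauce base (finishes minute 117, plus 10-minute gap → minute 127). That puts its earliest start at minute 247; it finishes at 247 + 20 = minute 267.
The earliest everything can be done is minute 267, which is after the deadline of 251, so it is not possible.

No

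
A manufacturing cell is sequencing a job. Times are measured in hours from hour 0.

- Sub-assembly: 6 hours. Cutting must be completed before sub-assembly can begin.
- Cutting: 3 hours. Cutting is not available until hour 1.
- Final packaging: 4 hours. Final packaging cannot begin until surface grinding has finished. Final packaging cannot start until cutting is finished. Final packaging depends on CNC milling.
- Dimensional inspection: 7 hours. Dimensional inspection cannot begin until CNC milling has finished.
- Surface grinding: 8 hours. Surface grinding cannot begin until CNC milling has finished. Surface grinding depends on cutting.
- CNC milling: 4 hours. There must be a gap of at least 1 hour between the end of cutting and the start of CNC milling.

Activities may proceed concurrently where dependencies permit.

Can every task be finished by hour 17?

No

After its own release at hour 1, cutting can start at hour 1 and finishes at hour 4.
Sub-assembly waits on cutting (finishes hour 4), so it starts at hour 4 and finishes at 4 + 6 = hour 10.
CNC milling cannot begin until cutting (finishes hour 4, plus 1-hour gap → hour 5). It runs from hour 5 to 5 + 4 = hour 9.
After CNC milling (finishes hour 9), dimensional inspection can start at hour 9 and finishes at hour 16.
Surface grinding has to wait for CNC milling (finishes hour 9); cutting (finishes hour 4). The latest of these is hour 9, so surface grinding runs hour 9 to 9 + 8 = hour 17.
Final packaging has to wait for surface grinding (finishes hour 17); cutting (finishes hour 4); CNC milling (finishes hour 9). The latest of these is hour 17, so final packaging runs hour 17 to 17 + 4 = hour 21.
The earliest everything can be done is hour 21, which is after the deadline of 17, so it is not possible.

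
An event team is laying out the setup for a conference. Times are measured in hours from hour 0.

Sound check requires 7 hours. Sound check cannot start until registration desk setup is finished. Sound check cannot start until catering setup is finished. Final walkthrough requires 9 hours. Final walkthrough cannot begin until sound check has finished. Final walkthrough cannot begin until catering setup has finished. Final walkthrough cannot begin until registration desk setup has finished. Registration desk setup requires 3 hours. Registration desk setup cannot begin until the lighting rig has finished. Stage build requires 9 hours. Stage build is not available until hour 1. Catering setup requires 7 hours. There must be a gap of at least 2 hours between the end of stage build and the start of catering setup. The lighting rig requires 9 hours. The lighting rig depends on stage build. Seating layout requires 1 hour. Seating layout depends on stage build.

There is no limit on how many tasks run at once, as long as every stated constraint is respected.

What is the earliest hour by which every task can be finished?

38

Stage build cannot begin until its own release at hour 1. It runs from hour 1 to 1 + 9 = hour 10.
Catering setup cannot begin until stage build (finishes hour 10, plus 2-hour gap → hour 12). It runs from hour 12 to 12 + 7 = hour 19.
Seating layout waits on stage build (finishes hour 10), so it starts at hour 10 and finishes at 10 + 1 = hour 11.
The lighting rig waits on stage build (finishes hour 10), so it starts at hour 10 and finishes at 10 + 9 = hour 19.
After the lighting rig (finishes hour 19), registration desk setup can start at hour 19 and finishes at hour 22.
Sound check cannot start until registration desk setup (finishes hour 22); catering setup (finishes hour 19). The controlling bound is hour 22, so sound check finishes at 22 + 7 = hour 29.
Final walkthrough cannot start until sound check (finishes hour 29); catering setup (finishes hour 19); registration desk setup (finishes hour 22). The controlling bound is hour 29, so final walkthrough finishes at 29 + 9 = hour 38.
All tasks are finished once the last one completes. Finish times: Stage build at 10, The lighting rig at 19, Seating layout at 11, Registration desk setup at 22, Catering setup at 19, Sound check at 29, Final walkthrough at 38. The latest is hour 38.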